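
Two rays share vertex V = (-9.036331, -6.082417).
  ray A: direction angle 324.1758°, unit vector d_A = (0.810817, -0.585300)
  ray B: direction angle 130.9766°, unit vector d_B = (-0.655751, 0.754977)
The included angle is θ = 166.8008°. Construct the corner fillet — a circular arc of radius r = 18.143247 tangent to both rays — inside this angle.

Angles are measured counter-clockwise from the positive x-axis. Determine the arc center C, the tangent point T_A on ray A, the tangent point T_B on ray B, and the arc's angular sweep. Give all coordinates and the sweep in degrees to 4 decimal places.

center=(3.2849,7.3998) T_A=(-7.3343,-7.3110) T_B=(-10.4128,-4.4976) sweep=13.1992

bisector direction at 47.5762° = (0.674609,0.738175)
center distance |VC| = r/sin(θ/2) = 18.143247/sin(83.4004°) = 18.264274
C = V + |VC|·bis = (3.2849,7.3998)
T_A = V + ((C−V)·d_A)·d_A = V + 2.0991·d_A = (-7.3343,-7.3110)
T_B = V + ((C−V)·d_B)·d_B = V + 2.0991·d_B = (-10.4128,-4.4976)
sweep = 180° − θ = 13.1992°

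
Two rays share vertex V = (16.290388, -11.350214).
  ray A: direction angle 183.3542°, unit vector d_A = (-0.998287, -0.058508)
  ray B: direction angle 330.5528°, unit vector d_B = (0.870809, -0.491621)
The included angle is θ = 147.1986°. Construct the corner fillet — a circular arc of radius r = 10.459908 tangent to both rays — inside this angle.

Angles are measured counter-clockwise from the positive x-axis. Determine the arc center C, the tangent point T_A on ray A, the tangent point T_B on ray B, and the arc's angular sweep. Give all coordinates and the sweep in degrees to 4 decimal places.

bisector direction at 256.9535° = (-0.225742,-0.974187)
center distance |VC| = r/sin(θ/2) = 10.459908/sin(73.5993°) = 10.903568
C = V + |VC|·bis = (13.8290,-21.9723)
T_A = V + ((C−V)·d_A)·d_A = V + 3.0787·d_A = (13.2170,-11.5303)
T_B = V + ((C−V)·d_B)·d_B = V + 3.0787·d_B = (18.9713,-12.8637)
sweep = 180° − θ = 32.8014°

center=(13.8290,-21.9723) T_A=(13.2170,-11.5303) T_B=(18.9713,-12.8637) sweep=32.8014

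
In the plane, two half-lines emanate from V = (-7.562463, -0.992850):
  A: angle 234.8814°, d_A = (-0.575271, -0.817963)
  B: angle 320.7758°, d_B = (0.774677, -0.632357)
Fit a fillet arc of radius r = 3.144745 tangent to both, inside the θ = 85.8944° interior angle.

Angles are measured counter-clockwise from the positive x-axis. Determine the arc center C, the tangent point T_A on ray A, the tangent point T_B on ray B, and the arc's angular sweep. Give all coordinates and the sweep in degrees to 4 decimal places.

bisector direction at 277.8286° = (0.136210,-0.990680)
center distance |VC| = r/sin(θ/2) = 3.144745/sin(42.9472°) = 4.615637
C = V + |VC|·bis = (-6.9338,-5.5655)
T_A = V + ((C−V)·d_A)·d_A = V + 3.3786·d_A = (-9.5061,-3.7564)
T_B = V + ((C−V)·d_B)·d_B = V + 3.3786·d_B = (-4.9452,-3.1293)
sweep = 180° − θ = 94.1056°

center=(-6.9338,-5.5655) T_A=(-9.5061,-3.7564) T_B=(-4.9452,-3.1293) sweep=94.1056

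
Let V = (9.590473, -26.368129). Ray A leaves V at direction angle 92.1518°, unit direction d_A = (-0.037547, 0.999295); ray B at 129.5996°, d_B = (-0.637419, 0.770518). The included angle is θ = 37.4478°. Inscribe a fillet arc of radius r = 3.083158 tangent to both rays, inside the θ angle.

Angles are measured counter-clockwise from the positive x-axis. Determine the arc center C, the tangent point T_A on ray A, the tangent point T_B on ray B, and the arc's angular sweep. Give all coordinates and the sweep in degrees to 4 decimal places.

bisector direction at 110.8757° = (-0.356342,0.934356)
center distance |VC| = r/sin(θ/2) = 3.083158/sin(18.7239°) = 9.604612
C = V + |VC|·bis = (6.1679,-17.3940)
T_A = V + ((C−V)·d_A)·d_A = V + 9.0963·d_A = (9.2489,-17.2782)
T_B = V + ((C−V)·d_B)·d_B = V + 9.0963·d_B = (3.7923,-19.3593)
sweep = 180° − θ = 142.5522°

center=(6.1679,-17.3940) T_A=(9.2489,-17.2782) T_B=(3.7923,-19.3593) sweep=142.5522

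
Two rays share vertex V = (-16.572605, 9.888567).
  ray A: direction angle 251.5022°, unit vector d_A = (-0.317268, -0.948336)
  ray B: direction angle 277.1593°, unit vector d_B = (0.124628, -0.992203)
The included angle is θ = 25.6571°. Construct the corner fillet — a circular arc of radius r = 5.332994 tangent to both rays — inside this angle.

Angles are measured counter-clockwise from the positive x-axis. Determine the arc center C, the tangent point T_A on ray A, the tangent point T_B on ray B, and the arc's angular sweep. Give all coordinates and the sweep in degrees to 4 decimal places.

bisector direction at 264.3307° = (-0.098786,-0.995109)
center distance |VC| = r/sin(θ/2) = 5.332994/sin(12.8285°) = 24.018776
C = V + |VC|·bis = (-18.9453,-14.0127)
T_A = V + ((C−V)·d_A)·d_A = V + 23.4192·d_A = (-24.0028,-12.3207)
T_B = V + ((C−V)·d_B)·d_B = V + 23.4192·d_B = (-13.6539,-13.3481)
sweep = 180° − θ = 154.3429°

center=(-18.9453,-14.0127) T_A=(-24.0028,-12.3207) T_B=(-13.6539,-13.3481) sweep=154.3429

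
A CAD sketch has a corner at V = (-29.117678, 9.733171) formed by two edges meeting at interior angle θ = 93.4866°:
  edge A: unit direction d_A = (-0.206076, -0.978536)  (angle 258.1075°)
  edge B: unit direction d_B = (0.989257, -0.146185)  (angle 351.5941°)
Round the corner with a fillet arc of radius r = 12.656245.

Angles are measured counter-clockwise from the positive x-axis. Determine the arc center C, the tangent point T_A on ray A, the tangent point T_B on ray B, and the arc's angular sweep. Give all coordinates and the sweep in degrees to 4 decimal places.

center=(-19.1872,-4.5280) T_A=(-31.5718,-1.9198) T_B=(-17.3370,7.9923) sweep=86.5134

bisector direction at 304.8508° = (0.571441,-0.820643)
center distance |VC| = r/sin(θ/2) = 12.656245/sin(46.7433°) = 17.378009
C = V + |VC|·bis = (-19.1872,-4.5280)
T_A = V + ((C−V)·d_A)·d_A = V + 11.9086·d_A = (-31.5718,-1.9198)
T_B = V + ((C−V)·d_B)·d_B = V + 11.9086·d_B = (-17.3370,7.9923)
sweep = 180° − θ = 86.5134°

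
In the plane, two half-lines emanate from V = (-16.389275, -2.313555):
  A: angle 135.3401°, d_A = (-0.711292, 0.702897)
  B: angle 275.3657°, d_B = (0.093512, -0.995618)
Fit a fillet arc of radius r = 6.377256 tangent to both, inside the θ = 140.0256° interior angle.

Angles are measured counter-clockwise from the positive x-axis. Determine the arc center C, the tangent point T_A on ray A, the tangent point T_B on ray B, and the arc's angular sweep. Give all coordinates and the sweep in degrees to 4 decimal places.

bisector direction at 205.3529° = (-0.903688,-0.428192)
center distance |VC| = r/sin(θ/2) = 6.377256/sin(70.0128°) = 6.785982
C = V + |VC|·bis = (-22.5217,-5.2193)
T_A = V + ((C−V)·d_A)·d_A = V + 2.3195·d_A = (-18.0391,-0.6832)
T_B = V + ((C−V)·d_B)·d_B = V + 2.3195·d_B = (-16.1724,-4.6229)
sweep = 180° − θ = 39.9744°

center=(-22.5217,-5.2193) T_A=(-18.0391,-0.6832) T_B=(-16.1724,-4.6229) sweep=39.9744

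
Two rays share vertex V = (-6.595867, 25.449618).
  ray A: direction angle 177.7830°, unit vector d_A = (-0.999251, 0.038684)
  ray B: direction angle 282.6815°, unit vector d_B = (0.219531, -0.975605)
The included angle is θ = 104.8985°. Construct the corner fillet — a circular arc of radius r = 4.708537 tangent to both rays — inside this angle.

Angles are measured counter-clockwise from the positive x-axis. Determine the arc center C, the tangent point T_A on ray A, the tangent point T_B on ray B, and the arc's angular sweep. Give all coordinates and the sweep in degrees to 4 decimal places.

center=(-10.3949,20.8846) T_A=(-10.2128,25.5896) T_B=(-5.8012,21.9183) sweep=75.1015

bisector direction at 230.2322° = (-0.639677,-0.768644)
center distance |VC| = r/sin(θ/2) = 4.708537/sin(52.4492°) = 5.939020
C = V + |VC|·bis = (-10.3949,20.8846)
T_A = V + ((C−V)·d_A)·d_A = V + 3.6196·d_A = (-10.2128,25.5896)
T_B = V + ((C−V)·d_B)·d_B = V + 3.6196·d_B = (-5.8012,21.9183)
sweep = 180° − θ = 75.1015°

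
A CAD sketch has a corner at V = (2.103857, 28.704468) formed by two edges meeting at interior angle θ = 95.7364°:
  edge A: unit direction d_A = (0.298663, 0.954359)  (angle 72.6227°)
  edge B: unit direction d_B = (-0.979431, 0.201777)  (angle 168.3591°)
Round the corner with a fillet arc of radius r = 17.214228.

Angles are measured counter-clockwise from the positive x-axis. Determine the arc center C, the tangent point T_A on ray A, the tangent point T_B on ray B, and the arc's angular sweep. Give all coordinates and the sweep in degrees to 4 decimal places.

bisector direction at 120.4909° = (-0.507402,0.861710)
center distance |VC| = r/sin(θ/2) = 17.214228/sin(47.8682°) = 23.212168
C = V + |VC|·bis = (-9.6740,48.7066)
T_A = V + ((C−V)·d_A)·d_A = V + 15.5716·d_A = (6.7545,43.5654)
T_B = V + ((C−V)·d_B)·d_B = V + 15.5716·d_B = (-13.1475,31.8465)
sweep = 180° − θ = 84.2636°

center=(-9.6740,48.7066) T_A=(6.7545,43.5654) T_B=(-13.1475,31.8465) sweep=84.2636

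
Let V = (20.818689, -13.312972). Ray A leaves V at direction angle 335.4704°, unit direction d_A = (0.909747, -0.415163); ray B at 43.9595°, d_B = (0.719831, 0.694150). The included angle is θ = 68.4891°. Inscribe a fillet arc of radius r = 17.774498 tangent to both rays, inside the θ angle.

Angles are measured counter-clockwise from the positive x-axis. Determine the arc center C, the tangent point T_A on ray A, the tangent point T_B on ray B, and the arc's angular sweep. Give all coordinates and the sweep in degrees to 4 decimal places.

center=(51.9521,-7.9829) T_A=(44.5728,-24.1532) T_B=(39.6140,4.8118) sweep=111.5109

bisector direction at 9.7149° = (0.985659,0.168747)
center distance |VC| = r/sin(θ/2) = 17.774498/sin(34.2445°) = 31.586400
C = V + |VC|·bis = (51.9521,-7.9829)
T_A = V + ((C−V)·d_A)·d_A = V + 26.1107·d_A = (44.5728,-24.1532)
T_B = V + ((C−V)·d_B)·d_B = V + 26.1107·d_B = (39.6140,4.8118)
sweep = 180° − θ = 111.5109°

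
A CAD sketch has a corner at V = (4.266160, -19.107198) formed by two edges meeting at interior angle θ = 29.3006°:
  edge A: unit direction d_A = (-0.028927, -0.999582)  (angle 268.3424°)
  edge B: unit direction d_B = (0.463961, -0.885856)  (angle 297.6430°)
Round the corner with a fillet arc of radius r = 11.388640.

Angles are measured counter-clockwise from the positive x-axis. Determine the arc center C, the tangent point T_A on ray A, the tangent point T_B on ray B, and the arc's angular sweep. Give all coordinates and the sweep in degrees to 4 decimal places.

center=(14.3899,-62.9832) T_A=(3.0060,-62.6538) T_B=(24.4785,-57.6994) sweep=150.6994

bisector direction at 282.9927° = (0.224827,-0.974399)
center distance |VC| = r/sin(θ/2) = 11.388640/sin(14.6503°) = 45.028837
C = V + |VC|·bis = (14.3899,-62.9832)
T_A = V + ((C−V)·d_A)·d_A = V + 43.5648·d_A = (3.0060,-62.6538)
T_B = V + ((C−V)·d_B)·d_B = V + 43.5648·d_B = (24.4785,-57.6994)
sweep = 180° − θ = 150.6994°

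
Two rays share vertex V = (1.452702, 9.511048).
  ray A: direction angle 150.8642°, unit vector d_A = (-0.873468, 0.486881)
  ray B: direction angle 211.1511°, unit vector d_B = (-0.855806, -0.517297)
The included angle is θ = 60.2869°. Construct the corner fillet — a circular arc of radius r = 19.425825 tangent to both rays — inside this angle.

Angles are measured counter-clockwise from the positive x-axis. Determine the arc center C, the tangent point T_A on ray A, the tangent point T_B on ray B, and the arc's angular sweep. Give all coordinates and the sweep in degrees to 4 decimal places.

center=(-37.2253,8.8308) T_A=(-27.7673,25.7986) T_B=(-27.1764,-7.7940) sweep=119.7131

bisector direction at 181.0077° = (-0.999845,-0.017586)
center distance |VC| = r/sin(θ/2) = 19.425825/sin(30.1435°) = 38.684018
C = V + |VC|·bis = (-37.2253,8.8308)
T_A = V + ((C−V)·d_A)·d_A = V + 33.4528·d_A = (-27.7673,25.7986)
T_B = V + ((C−V)·d_B)·d_B = V + 33.4528·d_B = (-27.1764,-7.7940)
sweep = 180° − θ = 119.7131°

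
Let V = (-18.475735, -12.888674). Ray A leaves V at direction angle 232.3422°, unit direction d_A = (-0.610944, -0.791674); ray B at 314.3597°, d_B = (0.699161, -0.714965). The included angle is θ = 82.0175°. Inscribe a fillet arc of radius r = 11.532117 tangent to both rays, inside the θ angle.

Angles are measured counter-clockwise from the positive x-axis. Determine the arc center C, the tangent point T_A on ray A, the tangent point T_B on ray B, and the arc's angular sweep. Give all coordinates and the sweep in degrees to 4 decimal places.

center=(-17.4485,-30.4334) T_A=(-26.5781,-23.3879) T_B=(-9.2034,-22.3706) sweep=97.9825

bisector direction at 273.3510° = (0.058452,-0.998290)
center distance |VC| = r/sin(θ/2) = 11.532117/sin(41.0087°) = 17.574778
C = V + |VC|·bis = (-17.4485,-30.4334)
T_A = V + ((C−V)·d_A)·d_A = V + 13.2621·d_A = (-26.5781,-23.3879)
T_B = V + ((C−V)·d_B)·d_B = V + 13.2621·d_B = (-9.2034,-22.3706)
sweep = 180° − θ = 97.9825°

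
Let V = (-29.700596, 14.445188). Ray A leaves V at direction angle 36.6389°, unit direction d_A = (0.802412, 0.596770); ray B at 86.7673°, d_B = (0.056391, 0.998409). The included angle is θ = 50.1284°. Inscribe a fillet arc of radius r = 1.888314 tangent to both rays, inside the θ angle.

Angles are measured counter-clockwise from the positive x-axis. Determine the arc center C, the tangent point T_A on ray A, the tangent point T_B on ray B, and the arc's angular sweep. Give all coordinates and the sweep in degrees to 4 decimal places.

center=(-27.5876,18.3700) T_A=(-26.4607,16.8548) T_B=(-29.4729,18.4764) sweep=129.8716

bisector direction at 61.7031° = (0.474041,0.880503)
center distance |VC| = r/sin(θ/2) = 1.888314/sin(25.0642°) = 4.457424
C = V + |VC|·bis = (-27.5876,18.3700)
T_A = V + ((C−V)·d_A)·d_A = V + 4.0377·d_A = (-26.4607,16.8548)
T_B = V + ((C−V)·d_B)·d_B = V + 4.0377·d_B = (-29.4729,18.4764)
sweep = 180° − θ = 129.8716°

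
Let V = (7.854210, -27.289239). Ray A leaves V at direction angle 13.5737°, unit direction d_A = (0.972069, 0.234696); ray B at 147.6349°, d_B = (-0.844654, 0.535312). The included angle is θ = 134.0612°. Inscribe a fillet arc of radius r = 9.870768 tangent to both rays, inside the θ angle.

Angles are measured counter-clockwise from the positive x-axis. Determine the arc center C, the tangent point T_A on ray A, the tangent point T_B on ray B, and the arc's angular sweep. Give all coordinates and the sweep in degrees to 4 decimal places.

bisector direction at 80.6043° = (0.163252,0.986584)
center distance |VC| = r/sin(θ/2) = 9.870768/sin(67.0306°) = 10.720782
C = V + |VC|·bis = (9.6044,-16.7123)
T_A = V + ((C−V)·d_A)·d_A = V + 4.1837·d_A = (11.9210,-26.3073)
T_B = V + ((C−V)·d_B)·d_B = V + 4.1837·d_B = (4.3205,-25.0497)
sweep = 180° − θ = 45.9388°

center=(9.6044,-16.7123) T_A=(11.9210,-26.3073) T_B=(4.3205,-25.0497) sweep=45.9388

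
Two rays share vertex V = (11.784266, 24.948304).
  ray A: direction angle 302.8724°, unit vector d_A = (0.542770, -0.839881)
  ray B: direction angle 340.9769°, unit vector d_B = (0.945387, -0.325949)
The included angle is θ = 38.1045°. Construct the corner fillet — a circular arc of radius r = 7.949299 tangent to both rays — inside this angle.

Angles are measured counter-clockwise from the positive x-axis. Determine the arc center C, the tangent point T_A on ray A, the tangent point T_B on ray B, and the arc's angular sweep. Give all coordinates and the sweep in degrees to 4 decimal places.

bisector direction at 321.9247° = (0.787200,-0.616697)
center distance |VC| = r/sin(θ/2) = 7.949299/sin(19.0523°) = 24.352212
C = V + |VC|·bis = (30.9543,9.9304)
T_A = V + ((C−V)·d_A)·d_A = V + 23.0182·d_A = (24.2779,5.6157)
T_B = V + ((C−V)·d_B)·d_B = V + 23.0182·d_B = (33.5454,17.4455)
sweep = 180° − θ = 141.8955°

center=(30.9543,9.9304) T_A=(24.2779,5.6157) T_B=(33.5454,17.4455) sweep=141.8955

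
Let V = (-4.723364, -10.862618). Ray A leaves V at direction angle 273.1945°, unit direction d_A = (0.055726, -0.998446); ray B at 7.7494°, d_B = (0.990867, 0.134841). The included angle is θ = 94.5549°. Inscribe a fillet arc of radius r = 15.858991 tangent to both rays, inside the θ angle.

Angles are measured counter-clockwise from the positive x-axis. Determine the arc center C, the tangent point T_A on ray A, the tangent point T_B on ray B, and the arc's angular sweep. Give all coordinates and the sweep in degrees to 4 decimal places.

bisector direction at 320.4719° = (0.771313,-0.636456)
center distance |VC| = r/sin(θ/2) = 15.858991/sin(47.2775°) = 21.587208
C = V + |VC|·bis = (11.9271,-24.6019)
T_A = V + ((C−V)·d_A)·d_A = V + 14.6458·d_A = (-3.9072,-25.4857)
T_B = V + ((C−V)·d_B)·d_B = V + 14.6458·d_B = (9.7887,-8.8878)
sweep = 180° − θ = 85.4451°

center=(11.9271,-24.6019) T_A=(-3.9072,-25.4857) T_B=(9.7887,-8.8878) sweep=85.4451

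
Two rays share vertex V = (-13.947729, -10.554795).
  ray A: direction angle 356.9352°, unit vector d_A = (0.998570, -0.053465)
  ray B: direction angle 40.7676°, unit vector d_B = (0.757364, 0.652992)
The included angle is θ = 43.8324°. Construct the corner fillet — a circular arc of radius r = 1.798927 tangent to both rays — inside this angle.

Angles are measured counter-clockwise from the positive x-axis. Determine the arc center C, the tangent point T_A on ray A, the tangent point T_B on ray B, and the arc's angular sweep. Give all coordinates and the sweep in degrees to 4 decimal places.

center=(-9.3866,-8.9975) T_A=(-9.4828,-10.7939) T_B=(-10.5613,-7.6351) sweep=136.1676

bisector direction at 18.8514° = (0.946360,0.323115)
center distance |VC| = r/sin(θ/2) = 1.798927/sin(21.9162°) = 4.819629
C = V + |VC|·bis = (-9.3866,-8.9975)
T_A = V + ((C−V)·d_A)·d_A = V + 4.4713·d_A = (-9.4828,-10.7939)
T_B = V + ((C−V)·d_B)·d_B = V + 4.4713·d_B = (-10.5613,-7.6351)
sweep = 180° − θ = 136.1676°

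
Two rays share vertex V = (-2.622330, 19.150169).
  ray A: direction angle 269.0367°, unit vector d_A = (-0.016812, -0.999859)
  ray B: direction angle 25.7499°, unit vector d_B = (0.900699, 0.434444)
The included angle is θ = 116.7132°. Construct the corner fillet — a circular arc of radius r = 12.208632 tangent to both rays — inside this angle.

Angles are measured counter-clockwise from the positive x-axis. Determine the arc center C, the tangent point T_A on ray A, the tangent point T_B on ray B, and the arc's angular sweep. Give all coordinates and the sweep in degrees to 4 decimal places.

bisector direction at 327.3933° = (0.842389,-0.538869)
center distance |VC| = r/sin(θ/2) = 12.208632/sin(58.3566°) = 14.340661
C = V + |VC|·bis = (9.4581,11.4224)
T_A = V + ((C−V)·d_A)·d_A = V + 7.5236·d_A = (-2.7488,11.6277)
T_B = V + ((C−V)·d_B)·d_B = V + 7.5236·d_B = (4.1541,22.4187)
sweep = 180° − θ = 63.2868°

center=(9.4581,11.4224) T_A=(-2.7488,11.6277) T_B=(4.1541,22.4187) sweep=63.2868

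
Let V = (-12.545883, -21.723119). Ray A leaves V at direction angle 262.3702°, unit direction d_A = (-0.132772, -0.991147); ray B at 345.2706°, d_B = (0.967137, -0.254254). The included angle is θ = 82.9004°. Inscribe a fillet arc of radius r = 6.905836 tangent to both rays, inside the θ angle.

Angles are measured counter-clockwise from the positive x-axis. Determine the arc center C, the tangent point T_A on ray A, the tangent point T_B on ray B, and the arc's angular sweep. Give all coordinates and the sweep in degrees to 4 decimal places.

bisector direction at 303.8204° = (0.556591,-0.830786)
center distance |VC| = r/sin(θ/2) = 6.905836/sin(41.4502°) = 10.432268
C = V + |VC|·bis = (-6.7394,-30.3901)
T_A = V + ((C−V)·d_A)·d_A = V + 7.8193·d_A = (-13.5841,-29.4732)
T_B = V + ((C−V)·d_B)·d_B = V + 7.8193·d_B = (-4.9835,-23.7112)
sweep = 180° − θ = 97.0996°

center=(-6.7394,-30.3901) T_A=(-13.5841,-29.4732) T_B=(-4.9835,-23.7112) sweep=97.0996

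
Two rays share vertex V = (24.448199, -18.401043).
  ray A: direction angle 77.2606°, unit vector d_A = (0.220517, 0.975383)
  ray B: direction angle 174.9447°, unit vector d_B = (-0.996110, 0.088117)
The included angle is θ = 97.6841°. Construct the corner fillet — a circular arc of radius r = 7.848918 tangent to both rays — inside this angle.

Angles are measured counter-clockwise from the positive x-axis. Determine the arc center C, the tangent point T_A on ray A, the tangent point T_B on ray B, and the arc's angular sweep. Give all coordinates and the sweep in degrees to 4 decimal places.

center=(18.3055,-9.9781) T_A=(25.9612,-11.7089) T_B=(17.6138,-17.7965) sweep=82.3159

bisector direction at 126.1026° = (-0.589234,0.807963)
center distance |VC| = r/sin(θ/2) = 7.848918/sin(48.8421°) = 10.424940
C = V + |VC|·bis = (18.3055,-9.9781)
T_A = V + ((C−V)·d_A)·d_A = V + 6.8610·d_A = (25.9612,-11.7089)
T_B = V + ((C−V)·d_B)·d_B = V + 6.8610·d_B = (17.6138,-17.7965)
sweep = 180° − θ = 82.3159°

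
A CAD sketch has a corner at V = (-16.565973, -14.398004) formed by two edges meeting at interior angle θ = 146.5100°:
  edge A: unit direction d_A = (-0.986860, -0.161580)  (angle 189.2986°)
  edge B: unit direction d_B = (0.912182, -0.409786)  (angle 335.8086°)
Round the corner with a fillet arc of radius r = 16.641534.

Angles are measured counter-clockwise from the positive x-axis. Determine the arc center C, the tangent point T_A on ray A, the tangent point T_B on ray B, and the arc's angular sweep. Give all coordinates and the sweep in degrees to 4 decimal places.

bisector direction at 262.5536° = (-0.129599,-0.991567)
center distance |VC| = r/sin(θ/2) = 16.641534/sin(73.2550°) = 17.378441
C = V + |VC|·bis = (-18.8182,-31.6299)
T_A = V + ((C−V)·d_A)·d_A = V + 5.0069·d_A = (-21.5071,-15.2070)
T_B = V + ((C−V)·d_B)·d_B = V + 5.0069·d_B = (-11.9987,-16.4498)
sweep = 180° − θ = 33.4900°

center=(-18.8182,-31.6299) T_A=(-21.5071,-15.2070) T_B=(-11.9987,-16.4498) sweep=33.4900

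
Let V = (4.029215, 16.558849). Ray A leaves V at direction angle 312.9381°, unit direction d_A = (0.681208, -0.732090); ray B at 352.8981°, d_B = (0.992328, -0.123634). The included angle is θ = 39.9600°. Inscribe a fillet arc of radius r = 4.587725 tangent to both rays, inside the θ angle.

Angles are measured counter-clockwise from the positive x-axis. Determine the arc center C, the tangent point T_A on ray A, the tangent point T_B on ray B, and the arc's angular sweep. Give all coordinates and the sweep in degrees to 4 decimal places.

center=(15.9836,10.4463) T_A=(12.6250,7.3211) T_B=(16.5508,14.9988) sweep=140.0400

bisector direction at 332.9181° = (0.890357,-0.455264)
center distance |VC| = r/sin(θ/2) = 4.587725/sin(19.9800°) = 13.426488
C = V + |VC|·bis = (15.9836,10.4463)
T_A = V + ((C−V)·d_A)·d_A = V + 12.6184·d_A = (12.6250,7.3211)
T_B = V + ((C−V)·d_B)·d_B = V + 12.6184·d_B = (16.5508,14.9988)
sweep = 180° − θ = 140.0400°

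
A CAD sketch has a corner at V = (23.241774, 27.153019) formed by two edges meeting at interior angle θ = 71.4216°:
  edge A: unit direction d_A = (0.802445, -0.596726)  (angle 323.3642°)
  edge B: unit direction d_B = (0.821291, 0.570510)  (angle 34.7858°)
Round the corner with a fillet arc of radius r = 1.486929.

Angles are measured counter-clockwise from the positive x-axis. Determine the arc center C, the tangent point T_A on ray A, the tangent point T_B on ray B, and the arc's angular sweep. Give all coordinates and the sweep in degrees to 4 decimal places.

bisector direction at 359.0750° = (0.999870,-0.016144)
center distance |VC| = r/sin(θ/2) = 1.486929/sin(35.7108°) = 2.547445
C = V + |VC|·bis = (25.7889,27.1119)
T_A = V + ((C−V)·d_A)·d_A = V + 2.0685·d_A = (24.9016,25.9187)
T_B = V + ((C−V)·d_B)·d_B = V + 2.0685·d_B = (24.9406,28.3331)
sweep = 180° − θ = 108.5784°

center=(25.7889,27.1119) T_A=(24.9016,25.9187) T_B=(24.9406,28.3331) sweep=108.5784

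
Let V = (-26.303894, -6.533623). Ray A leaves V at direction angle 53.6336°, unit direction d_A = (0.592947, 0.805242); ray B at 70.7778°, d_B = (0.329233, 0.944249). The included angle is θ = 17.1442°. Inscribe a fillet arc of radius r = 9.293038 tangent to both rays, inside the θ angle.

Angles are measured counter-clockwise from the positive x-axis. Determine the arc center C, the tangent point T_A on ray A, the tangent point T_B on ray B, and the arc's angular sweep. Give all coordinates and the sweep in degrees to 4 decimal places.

bisector direction at 62.2057° = (0.466299,0.884627)
center distance |VC| = r/sin(θ/2) = 9.293038/sin(8.5721°) = 62.346848
C = V + |VC|·bis = (2.7684,48.6201)
T_A = V + ((C−V)·d_A)·d_A = V + 61.6504·d_A = (10.2515,43.1098)
T_B = V + ((C−V)·d_B)·d_B = V + 61.6504·d_B = (-6.0066,51.6797)
sweep = 180° − θ = 162.8558°

center=(2.7684,48.6201) T_A=(10.2515,43.1098) T_B=(-6.0066,51.6797) sweep=162.8558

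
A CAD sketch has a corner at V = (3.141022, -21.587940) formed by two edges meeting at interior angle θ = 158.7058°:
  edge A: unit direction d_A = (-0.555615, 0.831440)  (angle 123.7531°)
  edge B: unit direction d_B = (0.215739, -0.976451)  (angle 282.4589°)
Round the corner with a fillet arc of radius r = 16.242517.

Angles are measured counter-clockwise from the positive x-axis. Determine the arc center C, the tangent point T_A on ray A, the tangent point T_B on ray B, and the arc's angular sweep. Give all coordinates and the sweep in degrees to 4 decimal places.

center=(-12.0602,-28.0737) T_A=(1.4444,-19.0491) T_B=(3.7998,-24.5696) sweep=21.2942

bisector direction at 203.1060° = (-0.919780,-0.392433)
center distance |VC| = r/sin(θ/2) = 16.242517/sin(79.3529°) = 16.527050
C = V + |VC|·bis = (-12.0602,-28.0737)
T_A = V + ((C−V)·d_A)·d_A = V + 3.0535·d_A = (1.4444,-19.0491)
T_B = V + ((C−V)·d_B)·d_B = V + 3.0535·d_B = (3.7998,-24.5696)
sweep = 180° − θ = 21.2942°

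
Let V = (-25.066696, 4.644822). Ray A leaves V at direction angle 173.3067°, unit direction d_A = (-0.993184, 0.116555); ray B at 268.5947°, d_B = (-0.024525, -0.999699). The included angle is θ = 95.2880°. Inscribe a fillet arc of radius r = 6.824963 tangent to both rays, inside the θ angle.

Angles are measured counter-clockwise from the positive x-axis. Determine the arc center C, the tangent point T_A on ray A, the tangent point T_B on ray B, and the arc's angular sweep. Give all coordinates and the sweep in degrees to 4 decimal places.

bisector direction at 220.9507° = (-0.755274,-0.655409)
center distance |VC| = r/sin(θ/2) = 6.824963/sin(47.6440°) = 9.235741
C = V + |VC|·bis = (-32.0422,-1.4084)
T_A = V + ((C−V)·d_A)·d_A = V + 6.2224·d_A = (-31.2467,5.3701)
T_B = V + ((C−V)·d_B)·d_B = V + 6.2224·d_B = (-25.2193,-1.5757)
sweep = 180° − θ = 84.7120°

center=(-32.0422,-1.4084) T_A=(-31.2467,5.3701) T_B=(-25.2193,-1.5757) sweep=84.7120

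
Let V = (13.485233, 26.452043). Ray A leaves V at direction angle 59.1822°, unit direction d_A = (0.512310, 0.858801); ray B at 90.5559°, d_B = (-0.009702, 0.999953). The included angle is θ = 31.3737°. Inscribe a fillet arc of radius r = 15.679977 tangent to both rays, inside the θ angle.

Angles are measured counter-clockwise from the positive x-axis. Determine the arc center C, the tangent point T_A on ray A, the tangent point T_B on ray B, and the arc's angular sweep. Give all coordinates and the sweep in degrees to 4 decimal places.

bisector direction at 74.8691° = (0.261026,0.965332)
center distance |VC| = r/sin(θ/2) = 15.679977/sin(15.6868°) = 57.992479
C = V + |VC|·bis = (28.6228,82.4340)
T_A = V + ((C−V)·d_A)·d_A = V + 55.8325·d_A = (42.0888,74.4010)
T_B = V + ((C−V)·d_B)·d_B = V + 55.8325·d_B = (12.9435,82.2819)
sweep = 180° − θ = 148.6263°

center=(28.6228,82.4340) T_A=(42.0888,74.4010) T_B=(12.9435,82.2819) sweep=148.6263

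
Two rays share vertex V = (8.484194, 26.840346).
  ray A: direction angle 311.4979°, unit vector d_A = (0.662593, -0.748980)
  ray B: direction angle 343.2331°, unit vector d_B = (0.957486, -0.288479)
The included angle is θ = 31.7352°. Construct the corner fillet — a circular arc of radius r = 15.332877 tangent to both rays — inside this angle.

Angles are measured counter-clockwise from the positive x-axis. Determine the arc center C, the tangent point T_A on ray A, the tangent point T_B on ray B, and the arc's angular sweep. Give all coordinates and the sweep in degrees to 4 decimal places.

bisector direction at 327.3655° = (0.842128,-0.539278)
center distance |VC| = r/sin(θ/2) = 15.332877/sin(15.8676°) = 56.079070
C = V + |VC|·bis = (55.7099,-3.4019)
T_A = V + ((C−V)·d_A)·d_A = V + 53.9422·d_A = (44.2259,-13.5613)
T_B = V + ((C−V)·d_B)·d_B = V + 53.9422·d_B = (60.1331,11.2792)
sweep = 180° − θ = 148.2648°

center=(55.7099,-3.4019) T_A=(44.2259,-13.5613) T_B=(60.1331,11.2792) sweep=148.2648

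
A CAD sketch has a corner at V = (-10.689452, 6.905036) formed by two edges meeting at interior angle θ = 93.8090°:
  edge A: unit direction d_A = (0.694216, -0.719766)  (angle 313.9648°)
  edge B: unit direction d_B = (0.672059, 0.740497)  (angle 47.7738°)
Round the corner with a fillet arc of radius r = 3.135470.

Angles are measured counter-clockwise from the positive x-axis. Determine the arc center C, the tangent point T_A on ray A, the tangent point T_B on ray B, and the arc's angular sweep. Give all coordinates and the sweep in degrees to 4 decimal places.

center=(-6.3961,6.9702) T_A=(-8.6529,4.7935) T_B=(-8.7179,9.0774) sweep=86.1910

bisector direction at 0.8693° = (0.999885,0.015172)
center distance |VC| = r/sin(θ/2) = 3.135470/sin(46.9045°) = 4.293894
C = V + |VC|·bis = (-6.3961,6.9702)
T_A = V + ((C−V)·d_A)·d_A = V + 2.9337·d_A = (-8.6529,4.7935)
T_B = V + ((C−V)·d_B)·d_B = V + 2.9337·d_B = (-8.7179,9.0774)
sweep = 180° − θ = 86.1910°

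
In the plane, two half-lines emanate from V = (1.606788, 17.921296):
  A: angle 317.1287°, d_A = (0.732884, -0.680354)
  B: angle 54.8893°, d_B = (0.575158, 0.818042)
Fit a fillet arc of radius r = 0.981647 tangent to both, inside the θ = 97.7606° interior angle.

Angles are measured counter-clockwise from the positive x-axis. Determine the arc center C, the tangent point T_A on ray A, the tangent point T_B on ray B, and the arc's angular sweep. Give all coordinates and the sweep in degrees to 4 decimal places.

center=(2.9027,18.0577) T_A=(2.2348,17.3383) T_B=(2.0997,18.6223) sweep=82.2394

bisector direction at 6.0090° = (0.994505,0.104685)
center distance |VC| = r/sin(θ/2) = 0.981647/sin(48.8803°) = 1.303064
C = V + |VC|·bis = (2.9027,18.0577)
T_A = V + ((C−V)·d_A)·d_A = V + 0.8569·d_A = (2.2348,17.3383)
T_B = V + ((C−V)·d_B)·d_B = V + 0.8569·d_B = (2.0997,18.6223)
sweep = 180° − θ = 82.2394°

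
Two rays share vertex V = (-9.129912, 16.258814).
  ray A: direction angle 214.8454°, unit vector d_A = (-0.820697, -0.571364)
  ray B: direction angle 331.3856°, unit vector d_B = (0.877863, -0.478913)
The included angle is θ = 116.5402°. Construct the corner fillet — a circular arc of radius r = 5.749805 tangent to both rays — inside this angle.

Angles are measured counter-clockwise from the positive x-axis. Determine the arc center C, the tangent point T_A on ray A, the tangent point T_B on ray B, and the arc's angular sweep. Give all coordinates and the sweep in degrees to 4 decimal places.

bisector direction at 273.1155° = (0.054349,-0.998522)
center distance |VC| = r/sin(θ/2) = 5.749805/sin(58.2701°) = 6.760207
C = V + |VC|·bis = (-8.7625,9.5086)
T_A = V + ((C−V)·d_A)·d_A = V + 3.5553·d_A = (-12.0477,14.2274)
T_B = V + ((C−V)·d_B)·d_B = V + 3.5553·d_B = (-6.0088,14.5561)
sweep = 180° − θ = 63.4598°

center=(-8.7625,9.5086) T_A=(-12.0477,14.2274) T_B=(-6.0088,14.5561) sweep=63.4598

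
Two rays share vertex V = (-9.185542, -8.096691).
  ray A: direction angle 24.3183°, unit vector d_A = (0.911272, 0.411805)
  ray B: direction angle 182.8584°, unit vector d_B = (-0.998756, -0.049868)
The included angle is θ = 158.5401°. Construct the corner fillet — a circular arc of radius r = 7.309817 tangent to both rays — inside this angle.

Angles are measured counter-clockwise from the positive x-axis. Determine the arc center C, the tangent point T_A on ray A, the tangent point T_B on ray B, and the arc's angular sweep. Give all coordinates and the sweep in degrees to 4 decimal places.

center=(-10.9335,-0.8650) T_A=(-7.9233,-7.5263) T_B=(-10.5690,-8.1658) sweep=21.4599

bisector direction at 103.5883° = (-0.234944,0.972009)
center distance |VC| = r/sin(θ/2) = 7.309817/sin(79.2700°) = 7.439899
C = V + |VC|·bis = (-10.9335,-0.8650)
T_A = V + ((C−V)·d_A)·d_A = V + 1.3852·d_A = (-7.9233,-7.5263)
T_B = V + ((C−V)·d_B)·d_B = V + 1.3852·d_B = (-10.5690,-8.1658)
sweep = 180° − θ = 21.4599°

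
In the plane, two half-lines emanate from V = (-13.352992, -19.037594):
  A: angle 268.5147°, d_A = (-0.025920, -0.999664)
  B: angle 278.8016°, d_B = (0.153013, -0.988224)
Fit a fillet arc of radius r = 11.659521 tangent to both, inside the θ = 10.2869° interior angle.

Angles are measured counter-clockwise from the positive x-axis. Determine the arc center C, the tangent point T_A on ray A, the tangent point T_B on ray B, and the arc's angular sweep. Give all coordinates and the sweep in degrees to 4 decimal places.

center=(-5.0549,-148.8292) T_A=(-16.7105,-148.5269) T_B=(6.4673,-147.0451) sweep=169.7131

bisector direction at 273.6581° = (0.063803,-0.997962)
center distance |VC| = r/sin(θ/2) = 11.659521/sin(5.1434°) = 130.056566
C = V + |VC|·bis = (-5.0549,-148.8292)
T_A = V + ((C−V)·d_A)·d_A = V + 129.5329·d_A = (-16.7105,-148.5269)
T_B = V + ((C−V)·d_B)·d_B = V + 129.5329·d_B = (6.4673,-147.0451)
sweep = 180° − θ = 169.7131°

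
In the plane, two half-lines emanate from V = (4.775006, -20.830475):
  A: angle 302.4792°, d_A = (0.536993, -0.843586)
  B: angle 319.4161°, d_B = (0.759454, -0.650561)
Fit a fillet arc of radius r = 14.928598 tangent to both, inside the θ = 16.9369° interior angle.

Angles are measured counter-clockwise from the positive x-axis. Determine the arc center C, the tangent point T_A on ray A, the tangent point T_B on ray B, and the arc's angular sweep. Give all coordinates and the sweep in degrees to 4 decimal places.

center=(71.2114,-97.3980) T_A=(58.6178,-105.4146) T_B=(80.9234,-86.0604) sweep=163.0631

bisector direction at 310.9477° = (0.655369,-0.755309)
center distance |VC| = r/sin(θ/2) = 14.928598/sin(8.4685°) = 101.372490
C = V + |VC|·bis = (71.2114,-97.3980)
T_A = V + ((C−V)·d_A)·d_A = V + 100.2672·d_A = (58.6178,-105.4146)
T_B = V + ((C−V)·d_B)·d_B = V + 100.2672·d_B = (80.9234,-86.0604)
sweep = 180° − θ = 163.0631°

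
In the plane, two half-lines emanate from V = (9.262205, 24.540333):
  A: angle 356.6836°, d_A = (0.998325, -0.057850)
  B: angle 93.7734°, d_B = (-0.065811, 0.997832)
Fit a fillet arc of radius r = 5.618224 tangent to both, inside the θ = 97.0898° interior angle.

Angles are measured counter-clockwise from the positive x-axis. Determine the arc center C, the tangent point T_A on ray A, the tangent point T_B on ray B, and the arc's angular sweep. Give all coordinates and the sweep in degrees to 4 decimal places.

center=(14.5416,29.8621) T_A=(14.2166,24.2532) T_B=(8.9356,29.4923) sweep=82.9102

bisector direction at 45.2285° = (0.704281,0.709921)
center distance |VC| = r/sin(θ/2) = 5.618224/sin(48.5449°) = 7.496215
C = V + |VC|·bis = (14.5416,29.8621)
T_A = V + ((C−V)·d_A)·d_A = V + 4.9627·d_A = (14.2166,24.2532)
T_B = V + ((C−V)·d_B)·d_B = V + 4.9627·d_B = (8.9356,29.4923)
sweep = 180° − θ = 82.9102°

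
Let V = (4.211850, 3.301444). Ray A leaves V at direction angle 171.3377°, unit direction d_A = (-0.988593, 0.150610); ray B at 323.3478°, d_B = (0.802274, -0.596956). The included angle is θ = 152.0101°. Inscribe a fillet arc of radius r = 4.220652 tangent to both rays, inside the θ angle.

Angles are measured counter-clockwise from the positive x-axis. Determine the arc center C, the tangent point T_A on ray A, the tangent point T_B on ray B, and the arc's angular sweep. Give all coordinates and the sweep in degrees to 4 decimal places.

center=(2.5362,-0.7126) T_A=(3.1719,3.4599) T_B=(5.0558,2.6735) sweep=27.9899

bisector direction at 247.3428° = (-0.385218,-0.922826)
center distance |VC| = r/sin(θ/2) = 4.220652/sin(76.0050°) = 4.349766
C = V + |VC|·bis = (2.5362,-0.7126)
T_A = V + ((C−V)·d_A)·d_A = V + 1.0519·d_A = (3.1719,3.4599)
T_B = V + ((C−V)·d_B)·d_B = V + 1.0519·d_B = (5.0558,2.6735)
sweep = 180° − θ = 27.9899°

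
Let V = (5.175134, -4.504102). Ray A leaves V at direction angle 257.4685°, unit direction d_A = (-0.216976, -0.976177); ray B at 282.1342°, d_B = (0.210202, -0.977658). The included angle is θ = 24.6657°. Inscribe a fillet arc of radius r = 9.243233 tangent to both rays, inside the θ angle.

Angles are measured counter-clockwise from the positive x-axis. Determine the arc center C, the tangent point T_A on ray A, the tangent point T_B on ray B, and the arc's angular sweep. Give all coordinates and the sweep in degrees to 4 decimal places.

center=(5.0251,-47.7793) T_A=(-3.9979,-45.7738) T_B=(14.0618,-45.8364) sweep=155.3343

bisector direction at 269.8014° = (-0.003467,-0.999994)
center distance |VC| = r/sin(θ/2) = 9.243233/sin(12.3329°) = 43.275481
C = V + |VC|·bis = (5.0251,-47.7793)
T_A = V + ((C−V)·d_A)·d_A = V + 42.2768·d_A = (-3.9979,-45.7738)
T_B = V + ((C−V)·d_B)·d_B = V + 42.2768·d_B = (14.0618,-45.8364)
sweep = 180° − θ = 155.3343°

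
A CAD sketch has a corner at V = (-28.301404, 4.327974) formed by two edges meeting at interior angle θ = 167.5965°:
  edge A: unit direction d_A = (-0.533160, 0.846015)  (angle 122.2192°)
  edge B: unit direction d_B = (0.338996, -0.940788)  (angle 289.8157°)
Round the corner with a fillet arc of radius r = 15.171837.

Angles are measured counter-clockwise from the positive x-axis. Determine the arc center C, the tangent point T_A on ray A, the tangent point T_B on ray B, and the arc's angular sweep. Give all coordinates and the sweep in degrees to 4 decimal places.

bisector direction at 206.0174° = (-0.898660,-0.438645)
center distance |VC| = r/sin(θ/2) = 15.171837/sin(83.7982°) = 15.261150
C = V + |VC|·bis = (-42.0160,-2.3663)
T_A = V + ((C−V)·d_A)·d_A = V + 1.6487·d_A = (-29.1804,5.7228)
T_B = V + ((C−V)·d_B)·d_B = V + 1.6487·d_B = (-27.7425,2.7769)
sweep = 180° − θ = 12.4035°

center=(-42.0160,-2.3663) T_A=(-29.1804,5.7228) T_B=(-27.7425,2.7769) sweep=12.4035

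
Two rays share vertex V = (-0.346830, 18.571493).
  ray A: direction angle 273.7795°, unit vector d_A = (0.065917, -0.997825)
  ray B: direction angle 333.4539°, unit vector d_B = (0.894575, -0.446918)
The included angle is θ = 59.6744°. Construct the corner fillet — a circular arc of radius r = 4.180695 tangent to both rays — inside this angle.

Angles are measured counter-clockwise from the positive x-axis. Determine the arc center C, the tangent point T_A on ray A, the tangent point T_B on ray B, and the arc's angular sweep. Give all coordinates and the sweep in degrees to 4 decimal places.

bisector direction at 303.6167° = (0.553634,-0.832760)
center distance |VC| = r/sin(θ/2) = 4.180695/sin(29.8372°) = 8.402778
C = V + |VC|·bis = (4.3052,11.5740)
T_A = V + ((C−V)·d_A)·d_A = V + 7.2889·d_A = (0.1336,11.2984)
T_B = V + ((C−V)·d_B)·d_B = V + 7.2889·d_B = (6.1737,15.3139)
sweep = 180° − θ = 120.3256°

center=(4.3052,11.5740) T_A=(0.1336,11.2984) T_B=(6.1737,15.3139) sweep=120.3256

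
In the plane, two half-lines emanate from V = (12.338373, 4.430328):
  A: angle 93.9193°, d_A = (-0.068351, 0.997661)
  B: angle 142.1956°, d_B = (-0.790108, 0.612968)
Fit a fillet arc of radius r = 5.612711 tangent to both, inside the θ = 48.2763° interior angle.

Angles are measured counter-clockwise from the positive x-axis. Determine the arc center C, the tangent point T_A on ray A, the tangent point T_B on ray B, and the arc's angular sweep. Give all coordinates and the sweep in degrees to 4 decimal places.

bisector direction at 118.0575° = (-0.470357,0.882476)
center distance |VC| = r/sin(θ/2) = 5.612711/sin(24.1381°) = 13.725085
C = V + |VC|·bis = (5.8827,16.5424)
T_A = V + ((C−V)·d_A)·d_A = V + 12.5250·d_A = (11.4823,16.9260)
T_B = V + ((C−V)·d_B)·d_B = V + 12.5250·d_B = (2.4423,12.1077)
sweep = 180° − θ = 131.7237°

center=(5.8827,16.5424) T_A=(11.4823,16.9260) T_B=(2.4423,12.1077) sweep=131.7237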